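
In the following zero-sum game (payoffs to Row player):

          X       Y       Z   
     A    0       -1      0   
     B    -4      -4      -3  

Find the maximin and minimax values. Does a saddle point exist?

Maximin = -1, Minimax = -1, Saddle: True

Work:
Row minimums: [-1, -4] → maximin = -1
Column maximums: [0, -1, 0] → minimax = -1
Saddle point exists! Game value = -1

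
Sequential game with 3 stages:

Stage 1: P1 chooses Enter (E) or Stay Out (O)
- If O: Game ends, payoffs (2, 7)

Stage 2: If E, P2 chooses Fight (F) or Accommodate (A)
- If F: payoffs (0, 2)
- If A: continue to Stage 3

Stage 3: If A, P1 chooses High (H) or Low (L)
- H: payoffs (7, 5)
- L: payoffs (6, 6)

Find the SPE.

SPE: (E, A, H); Outcome (7, 5)

Work:
Stage 3: P1 chooses H (7 vs 6)
Stage 2: P2: F->2, A->5 (anticipating H). Choose A
Stage 1: P1: O->2, E->7 (anticipating A, H). Choose E
SPE path: E -> A -> H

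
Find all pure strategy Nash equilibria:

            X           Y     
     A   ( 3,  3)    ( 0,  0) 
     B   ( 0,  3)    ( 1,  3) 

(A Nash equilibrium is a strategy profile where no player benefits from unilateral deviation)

Nash equilibrium: (A, X), (B, Y)

Work:
Best responses:
  P1 vs X: payoffs [3, 0] → best response A (payoff 3)
  P1 vs Y: payoffs [0, 1] → best response B (payoff 1)
  P2 vs A: payoffs [3, 0] → best response X (payoff 3)
  P2 vs B: payoffs [3, 3] → best response X/Y (payoff 3)
Mutual best responses: (A,X), (B,Y) → Nash equilibria.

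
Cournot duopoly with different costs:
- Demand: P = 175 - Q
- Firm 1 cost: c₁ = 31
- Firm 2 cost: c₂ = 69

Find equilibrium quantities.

q₁* = 60.67, q₂* = 22.67

Work:
Reaction: q₁ = (175 - 31 - q₂)/2
Reaction: q₂ = (175 - 69 - q₁)/2
Solve simultaneously:
q₁* = (175 - 2×31 + 69)/3 = 60.67
q₂* = (175 - 2×69 + 31)/3 = 22.67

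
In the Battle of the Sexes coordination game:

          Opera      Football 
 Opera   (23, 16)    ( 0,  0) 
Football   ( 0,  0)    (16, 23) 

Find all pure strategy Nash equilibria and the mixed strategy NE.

Pure NE: (Opera, Opera) and (Football, Football); Mixed NE: p = 0.5897, q = 0.4103

Work:
Check pure NE:
(Opera, Opera): (23, 16) - no unilateral deviation beneficial
(Football, Football): (16, 23) - no unilateral deviation beneficial
Mixed NE: P1 plays Opera with p = 0.5897, P2 plays Opera with q = 0.4103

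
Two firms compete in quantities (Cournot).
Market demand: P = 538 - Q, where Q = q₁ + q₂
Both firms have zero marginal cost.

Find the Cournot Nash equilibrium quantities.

q₁* = q₂* = 179.33; P* = 179.33

Work:
Profit: π_i = P·q_i = (a - q_i - q_j)·q_i
FOC: ∂π_i/∂q_i = a - 2q_i - q_j = 0
Reaction function: q_i = (538 - q_j)/2
Symmetry: q* = 538/3 = 179.33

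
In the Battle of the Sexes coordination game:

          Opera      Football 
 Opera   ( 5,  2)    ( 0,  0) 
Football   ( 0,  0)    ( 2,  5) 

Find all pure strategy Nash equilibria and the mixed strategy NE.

Pure NE: (Opera, Opera) and (Football, Football); Mixed NE: p = 0.7143, q = 0.2857

Work:
Check pure NE:
(Opera, Opera): (5, 2) - no unilateral deviation beneficial
(Football, Football): (2, 5) - no unilateral deviation beneficial
Mixed NE: P1 plays Opera with p = 0.7143, P2 plays Opera with q = 0.2857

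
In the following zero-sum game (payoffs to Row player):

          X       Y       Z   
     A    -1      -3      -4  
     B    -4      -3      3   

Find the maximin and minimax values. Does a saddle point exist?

Maximin = -4, Minimax = -3, Saddle: False

Work:
Row minimums: [-4, -4] → maximin = -4
Column maximums: [-1, -3, 3] → minimax = -3
No saddle point (maximin ≠ minimax). Mixed strategy needed.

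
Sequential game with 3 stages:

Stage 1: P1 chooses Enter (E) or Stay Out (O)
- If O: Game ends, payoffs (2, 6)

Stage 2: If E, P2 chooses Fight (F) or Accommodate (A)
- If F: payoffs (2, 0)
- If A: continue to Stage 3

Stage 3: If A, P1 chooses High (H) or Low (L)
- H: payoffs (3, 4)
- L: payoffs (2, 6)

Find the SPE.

SPE: (E, A, H); Outcome (3, 4)

Work:
Stage 3: P1 chooses H (3 vs 2)
Stage 2: P2: F->0, A->4 (anticipating H). Choose A
Stage 1: P1: O->2, E->3 (anticipating A, H). Choose E
SPE path: E -> A -> H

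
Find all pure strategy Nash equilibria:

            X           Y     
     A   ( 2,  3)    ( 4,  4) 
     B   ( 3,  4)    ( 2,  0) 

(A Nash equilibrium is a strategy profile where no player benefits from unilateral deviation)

Nash equilibrium: (A, Y), (B, X)

Work:
Best responses:
  P1 vs X: payoffs [2, 3] → best response B (payoff 3)
  P1 vs Y: payoffs [4, 2] → best response A (payoff 4)
  P2 vs A: payoffs [3, 4] → best response Y (payoff 4)
  P2 vs B: payoffs [4, 0] → best response X (payoff 4)
Mutual best responses: (A,Y), (B,X) → Nash equilibria.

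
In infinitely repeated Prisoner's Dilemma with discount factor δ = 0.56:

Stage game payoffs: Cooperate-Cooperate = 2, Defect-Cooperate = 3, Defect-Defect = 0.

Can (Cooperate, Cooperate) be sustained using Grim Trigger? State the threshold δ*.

δ* = 0.3333; since δ = 0.56 ≥ 0.3333, cooperation can be sustained

Work:
For Grim Trigger:
Cooperate forever: 2/(1-δ)
Defect then punished: 3 + 0·δ/(1-δ)
Need: 2/(1-δ) ≥ 3 + 0·δ/(1-δ)
Solving: δ ≥ (T-R)/(T-P) = (3-2)/(3-0) = 0.3333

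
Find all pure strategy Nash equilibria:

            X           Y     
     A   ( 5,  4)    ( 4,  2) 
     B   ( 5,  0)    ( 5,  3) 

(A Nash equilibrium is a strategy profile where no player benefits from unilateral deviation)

Nash equilibrium: (A, X), (B, Y)

Work:
Best responses:
  P1 vs X: payoffs [5, 5] → best response A/B (payoff 5)
  P1 vs Y: payoffs [4, 5] → best response B (payoff 5)
  P2 vs A: payoffs [4, 2] → best response X (payoff 4)
  P2 vs B: payoffs [0, 3] → best response Y (payoff 3)
Mutual best responses: (A,X), (B,Y) → Nash equilibria.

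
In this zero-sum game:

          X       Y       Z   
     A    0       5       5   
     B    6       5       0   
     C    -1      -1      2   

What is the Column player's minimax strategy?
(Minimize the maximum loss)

Column should play Y or Z (all achieve the minimum), value = 5

Work:
Column player minimizes Row's maximum payoff:
Column X: max payoff to Row = 6
Column Y: max payoff to Row = 5
Column Z: max payoff to Row = 5
Minimum is 5, achieved by columns Y, Z (tied).
Each of Y or Z is a minimax strategy.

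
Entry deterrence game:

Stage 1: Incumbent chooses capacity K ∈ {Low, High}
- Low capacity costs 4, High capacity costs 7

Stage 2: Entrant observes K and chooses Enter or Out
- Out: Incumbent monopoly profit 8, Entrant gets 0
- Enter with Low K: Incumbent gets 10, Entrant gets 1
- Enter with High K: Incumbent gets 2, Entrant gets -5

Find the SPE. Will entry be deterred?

SPE: (Low, Enter|Low, Out|High); Entry not deterred. Incumbent net profit = 6, Entrant gets 1

Work:
After Low K: Entrant enters (1 > 0)
After High K: Entrant stays out (-5 < 0)
Incumbent: Low → 10−4=6, High → 8−7=1
Incumbent chooses Low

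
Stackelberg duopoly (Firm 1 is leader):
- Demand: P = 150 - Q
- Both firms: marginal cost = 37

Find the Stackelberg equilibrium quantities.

q₁* (leader) = 56.5, q₂* (follower) = 28.25

Work:
Follower's reaction: q₂ = (a - c - q₁)/2
Leader substitutes: π₁ = q₁·(a - q₁ - (a-c-q₁)/2 - c)
FOC: q₁* = (150 - 37)/2 = 56.50
Then: q₂* = (150 - 37 - 56.5)/2 = 28.25
Leader has first-mover advantage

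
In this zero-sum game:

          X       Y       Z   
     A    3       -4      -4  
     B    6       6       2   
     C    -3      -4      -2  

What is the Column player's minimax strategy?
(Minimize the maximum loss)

Column should play Z, value = 2

Work:
Column player minimizes Row's maximum payoff:
Column X: max payoff to Row = 6
Column Y: max payoff to Row = 6
Column Z: max payoff to Row = 2
Minimum is 2, achieved by column Z.
Minimax strategy: Z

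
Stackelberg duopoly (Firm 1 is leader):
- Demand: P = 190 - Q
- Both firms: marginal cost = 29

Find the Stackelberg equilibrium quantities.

q₁* (leader) = 80.5, q₂* (follower) = 40.25

Work:
Follower's reaction: q₂ = (a - c - q₁)/2
Leader substitutes: π₁ = q₁·(a - q₁ - (a-c-q₁)/2 - c)
FOC: q₁* = (190 - 29)/2 = 80.50
Then: q₂* = (190 - 29 - 80.5)/2 = 40.25
Leader has first-mover advantage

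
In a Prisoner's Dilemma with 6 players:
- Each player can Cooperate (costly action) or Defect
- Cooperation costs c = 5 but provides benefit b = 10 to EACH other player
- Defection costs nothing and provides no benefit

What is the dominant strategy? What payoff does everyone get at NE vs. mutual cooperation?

Dominant: Defect; NE payoff = 0; Coop payoff = 45

Work:
Defect dominates (saves cost c = 5, benefit to others is external)
NE: All defect → everyone gets 0
If all cooperate: each receives (5)×10 - 5 = 45
Social dilemma: 45 > 0 but NE gives 0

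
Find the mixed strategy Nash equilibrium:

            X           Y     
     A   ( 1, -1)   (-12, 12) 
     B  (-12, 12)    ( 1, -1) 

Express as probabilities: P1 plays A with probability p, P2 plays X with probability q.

p = 0.5, q = 0.5

Work:
Find probabilities that make opponent indifferent:
P2 chooses q to make P1 indifferent between A and B
P1 chooses p to make P2 indifferent between X and Y
Mixed NE: P1 plays (A: 0.5, B: 0.5), P2 plays (X: 0.5, Y: 0.5)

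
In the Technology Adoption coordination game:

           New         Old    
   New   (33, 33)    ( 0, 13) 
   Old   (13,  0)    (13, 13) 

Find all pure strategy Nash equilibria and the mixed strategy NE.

Pure NE: (New, New) and (Old, Old); Mixed NE: p = 0.3939, q = 0.3939

Work:
Check pure NE:
(New, New): (33, 33) - no unilateral deviation beneficial
(Old, Old): (13, 13) - no unilateral deviation beneficial
Mixed NE: P1 plays New with p = 0.3939, P2 plays New with q = 0.3939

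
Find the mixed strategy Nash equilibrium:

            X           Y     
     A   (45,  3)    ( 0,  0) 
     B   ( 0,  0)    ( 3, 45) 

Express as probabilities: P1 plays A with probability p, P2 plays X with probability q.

p = 0.9375, q = 0.0625

Work:
Find probabilities that make opponent indifferent:
P2 chooses q to make P1 indifferent between A and B
P1 chooses p to make P2 indifferent between X and Y
Mixed NE: P1 plays (A: 0.9375, B: 0.0625), P2 plays (X: 0.0625, Y: 0.9375)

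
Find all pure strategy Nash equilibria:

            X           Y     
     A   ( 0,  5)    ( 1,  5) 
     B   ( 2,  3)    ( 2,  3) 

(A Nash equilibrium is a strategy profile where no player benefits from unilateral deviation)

Nash equilibrium: (B, X), (B, Y)

Work:
Best responses:
  P1 vs X: payoffs [0, 2] → best response B (payoff 2)
  P1 vs Y: payoffs [1, 2] → best response B (payoff 2)
  P2 vs A: payoffs [5, 5] → best response X/Y (payoff 5)
  P2 vs B: payoffs [3, 3] → best response X/Y (payoff 3)
Mutual best responses: (B,X), (B,Y) → Nash equilibria.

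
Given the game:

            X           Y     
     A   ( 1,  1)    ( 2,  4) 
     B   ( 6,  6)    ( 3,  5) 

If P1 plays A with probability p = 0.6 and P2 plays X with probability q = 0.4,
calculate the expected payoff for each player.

E[P1] = 2.64, E[P2] = 3.84

Work:
E[P1] = p·q·π₁(A,X) + p·(1-q)·π₁(A,Y) + (1-p)·q·π₁(B,X) + (1-p)·(1-q)·π₁(B,Y)
= 0.6·0.4·1 + 0.6·0.6·2 + 0.4·0.4·6 + 0.4·0.6·3
= 2.64

E[P2] = 3.84 (similar calculation)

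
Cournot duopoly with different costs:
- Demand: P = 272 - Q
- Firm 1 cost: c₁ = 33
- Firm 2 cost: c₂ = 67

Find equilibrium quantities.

q₁* = 91.0, q₂* = 57.0

Work:
Reaction: q₁ = (272 - 33 - q₂)/2
Reaction: q₂ = (272 - 67 - q₁)/2
Solve simultaneously:
q₁* = (272 - 2×33 + 67)/3 = 91.0
q₂* = (272 - 2×67 + 33)/3 = 57.0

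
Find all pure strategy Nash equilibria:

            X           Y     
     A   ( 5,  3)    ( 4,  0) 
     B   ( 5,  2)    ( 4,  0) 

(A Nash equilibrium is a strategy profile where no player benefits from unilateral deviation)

Nash equilibrium: (A, X), (B, X)

Work:
Best responses:
  P1 vs X: payoffs [5, 5] → best response A/B (payoff 5)
  P1 vs Y: payoffs [4, 4] → best response A/B (payoff 4)
  P2 vs A: payoffs [3, 0] → best response X (payoff 3)
  P2 vs B: payoffs [2, 0] → best response X (payoff 2)
Mutual best responses: (A,X), (B,X) → Nash equilibria.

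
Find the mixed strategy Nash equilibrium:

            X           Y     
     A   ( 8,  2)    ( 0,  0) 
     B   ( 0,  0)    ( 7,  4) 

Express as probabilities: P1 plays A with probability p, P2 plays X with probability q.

p = 0.6667, q = 0.4667

Work:
Find probabilities that make opponent indifferent:
P2 chooses q to make P1 indifferent between A and B
P1 chooses p to make P2 indifferent between X and Y
Mixed NE: P1 plays (A: 0.6667, B: 0.3333), P2 plays (X: 0.4667, Y: 0.5333)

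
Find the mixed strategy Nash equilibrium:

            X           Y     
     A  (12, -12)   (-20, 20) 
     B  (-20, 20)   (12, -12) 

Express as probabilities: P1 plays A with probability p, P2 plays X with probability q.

p = 0.5, q = 0.5

Work:
Find probabilities that make opponent indifferent:
P2 chooses q to make P1 indifferent between A and B
P1 chooses p to make P2 indifferent between X and Y
Mixed NE: P1 plays (A: 0.5, B: 0.5), P2 plays (X: 0.5, Y: 0.5)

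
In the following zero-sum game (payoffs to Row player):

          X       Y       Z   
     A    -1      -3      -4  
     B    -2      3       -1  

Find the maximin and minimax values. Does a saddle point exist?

Maximin = -2, Minimax = -1, Saddle: False

Work:
Row minimums: [-4, -2] → maximin = -2
Column maximums: [-1, 3, -1] → minimax = -1
No saddle point (maximin ≠ minimax). Mixed strategy needed.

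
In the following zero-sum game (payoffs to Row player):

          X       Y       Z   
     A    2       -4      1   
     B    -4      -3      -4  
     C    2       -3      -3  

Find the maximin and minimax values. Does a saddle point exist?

Maximin = -3, Minimax = -3, Saddle: True

Work:
Row minimums: [-4, -4, -3] → maximin = -3
Column maximums: [2, -3, 1] → minimax = -3
Saddle point exists! Game value = -3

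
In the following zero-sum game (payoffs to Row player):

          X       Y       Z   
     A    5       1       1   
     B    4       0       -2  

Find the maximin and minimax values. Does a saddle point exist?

Maximin = 1, Minimax = 1, Saddle: True

Work:
Row minimums: [1, -2] → maximin = 1
Column maximums: [5, 1, 1] → minimax = 1
Saddle point exists! Game value = 1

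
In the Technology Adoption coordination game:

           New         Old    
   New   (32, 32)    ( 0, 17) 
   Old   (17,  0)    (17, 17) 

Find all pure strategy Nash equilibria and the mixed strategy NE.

Pure NE: (New, New) and (Old, Old); Mixed NE: p = 0.5312, q = 0.5312

Work:
Check pure NE:
(New, New): (32, 32) - no unilateral deviation beneficial
(Old, Old): (17, 17) - no unilateral deviation beneficial
Mixed NE: P1 plays New with p = 0.5312, P2 plays New with q = 0.5312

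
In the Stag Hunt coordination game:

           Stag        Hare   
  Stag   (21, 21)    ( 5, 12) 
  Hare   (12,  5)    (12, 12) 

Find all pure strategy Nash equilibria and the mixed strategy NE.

Pure NE: (Stag, Stag) and (Hare, Hare); Mixed NE: p = 0.4375, q = 0.4375

Work:
Check pure NE:
(Stag, Stag): (21, 21) - no unilateral deviation beneficial
(Hare, Hare): (12, 12) - no unilateral deviation beneficial
Mixed NE: P1 plays Stag with p = 0.4375, P2 plays Stag with q = 0.4375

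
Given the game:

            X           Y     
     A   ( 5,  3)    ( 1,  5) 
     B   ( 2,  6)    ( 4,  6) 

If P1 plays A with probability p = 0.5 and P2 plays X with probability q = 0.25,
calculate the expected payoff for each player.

E[P1] = 2.75, E[P2] = 5.25

Work:
E[P1] = p·q·π₁(A,X) + p·(1-q)·π₁(A,Y) + (1-p)·q·π₁(B,X) + (1-p)·(1-q)·π₁(B,Y)
= 0.5·0.25·5 + 0.5·0.75·1 + 0.5·0.25·2 + 0.5·0.75·4
= 2.75

E[P2] = 5.25 (similar calculation)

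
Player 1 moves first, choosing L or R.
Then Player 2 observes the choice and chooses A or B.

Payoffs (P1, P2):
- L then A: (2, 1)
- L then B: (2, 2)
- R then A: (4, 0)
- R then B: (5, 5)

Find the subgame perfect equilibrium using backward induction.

P1 plays R, P2 plays B after L and B after R; Payoff (5, 5)

Work:
Backward induction:
After L: P2 chooses B → P1 gets 2
After R: P2 chooses B → P1 gets 5
P1 chooses R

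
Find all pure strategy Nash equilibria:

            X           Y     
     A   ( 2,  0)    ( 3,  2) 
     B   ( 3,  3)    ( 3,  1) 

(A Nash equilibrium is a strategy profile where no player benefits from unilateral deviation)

Nash equilibrium: (A, Y), (B, X)

Work:
Best responses:
  P1 vs X: payoffs [2, 3] → best response B (payoff 3)
  P1 vs Y: payoffs [3, 3] → best response A/B (payoff 3)
  P2 vs A: payoffs [0, 2] → best response Y (payoff 2)
  P2 vs B: payoffs [3, 1] → best response X (payoff 3)
Mutual best responses: (A,Y), (B,X) → Nash equilibria.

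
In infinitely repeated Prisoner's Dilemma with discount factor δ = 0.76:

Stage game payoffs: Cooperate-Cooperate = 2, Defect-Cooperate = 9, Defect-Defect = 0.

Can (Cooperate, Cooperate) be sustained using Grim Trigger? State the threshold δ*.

δ* = 0.7778; since δ = 0.76 < 0.7778, cooperation cannot be sustained

Work:
For Grim Trigger:
Cooperate forever: 2/(1-δ)
Defect then punished: 9 + 0·δ/(1-δ)
Need: 2/(1-δ) ≥ 9 + 0·δ/(1-δ)
Solving: δ ≥ (T-R)/(T-P) = (9-2)/(9-0) = 0.7778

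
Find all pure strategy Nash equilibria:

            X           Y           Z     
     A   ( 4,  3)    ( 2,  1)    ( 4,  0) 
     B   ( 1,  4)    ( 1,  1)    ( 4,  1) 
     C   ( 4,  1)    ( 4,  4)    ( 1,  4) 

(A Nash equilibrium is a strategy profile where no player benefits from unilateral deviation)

Nash equilibrium: (A, X), (C, Y)

Work:
Best responses:
  P1 vs X: payoffs [4, 1, 4] → best response A/C (payoff 4)
  P1 vs Y: payoffs [2, 1, 4] → best response C (payoff 4)
  P1 vs Z: payoffs [4, 4, 1] → best response A/B (payoff 4)
  P2 vs A: payoffs [3, 1, 0] → best response X (payoff 3)
  P2 vs B: payoffs [4, 1, 1] → best response X (payoff 4)
  P2 vs C: payoffs [1, 4, 4] → best response Y/Z (payoff 4)
Mutual best responses: (A,X), (C,Y) → Nash equilibria.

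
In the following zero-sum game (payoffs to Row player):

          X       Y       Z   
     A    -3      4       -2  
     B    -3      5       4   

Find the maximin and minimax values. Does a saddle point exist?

Maximin = -3, Minimax = -3, Saddle: True

Work:
Row minimums: [-3, -3] → maximin = -3
Column maximums: [-3, 5, 4] → minimax = -3
Saddle point exists! Game value = -3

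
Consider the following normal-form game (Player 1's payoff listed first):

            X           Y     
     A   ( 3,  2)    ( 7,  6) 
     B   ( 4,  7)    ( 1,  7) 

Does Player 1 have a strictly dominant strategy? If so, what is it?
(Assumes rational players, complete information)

No strictly dominant strategy exists for Player 1

Work:
A strategy strictly dominates another if it gives a strictly higher payoff against every opponent action. Compare each pair of P1's strategies column-by-column:
  A vs B: [3 vs 4, 7 vs 1] → A does not strictly dominate B (column X: 3 ≤ 4)
  B vs A: [4 vs 3, 1 vs 7] → B does not strictly dominate A (column Y: 1 ≤ 7)
No single strategy strictly dominates all others → no strictly dominant strategy.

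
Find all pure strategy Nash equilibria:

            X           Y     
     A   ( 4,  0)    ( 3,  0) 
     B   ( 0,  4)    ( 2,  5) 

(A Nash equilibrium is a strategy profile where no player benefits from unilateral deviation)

Nash equilibrium: (A, X), (A, Y)

Work:
Best responses:
  P1 vs X: payoffs [4, 0] → best response A (payoff 4)
  P1 vs Y: payoffs [3, 2] → best response A (payoff 3)
  P2 vs A: payoffs [0, 0] → best response X/Y (payoff 0)
  P2 vs B: payoffs [4, 5] → best response Y (payoff 5)
Mutual best responses: (A,X), (A,Y) → Nash equilibria.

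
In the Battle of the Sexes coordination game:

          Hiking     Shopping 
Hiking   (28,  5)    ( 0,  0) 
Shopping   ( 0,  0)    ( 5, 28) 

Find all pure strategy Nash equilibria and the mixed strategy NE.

Pure NE: (Hiking, Hiking) and (Shopping, Shopping); Mixed NE: p = 0.8485, q = 0.1515

Work:
Check pure NE:
(Hiking, Hiking): (28, 5) - no unilateral deviation beneficial
(Shopping, Shopping): (5, 28) - no unilateral deviation beneficial
Mixed NE: P1 plays Hiking with p = 0.8485, P2 plays Hiking with q = 0.1515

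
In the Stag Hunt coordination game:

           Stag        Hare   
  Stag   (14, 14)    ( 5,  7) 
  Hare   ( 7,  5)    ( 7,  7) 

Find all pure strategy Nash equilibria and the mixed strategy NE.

Pure NE: (Stag, Stag) and (Hare, Hare); Mixed NE: p = 0.2222, q = 0.2222

Work:
Check pure NE:
(Stag, Stag): (14, 14) - no unilateral deviation beneficial
(Hare, Hare): (7, 7) - no unilateral deviation beneficial
Mixed NE: P1 plays Stag with p = 0.2222, P2 plays Stag with q = 0.2222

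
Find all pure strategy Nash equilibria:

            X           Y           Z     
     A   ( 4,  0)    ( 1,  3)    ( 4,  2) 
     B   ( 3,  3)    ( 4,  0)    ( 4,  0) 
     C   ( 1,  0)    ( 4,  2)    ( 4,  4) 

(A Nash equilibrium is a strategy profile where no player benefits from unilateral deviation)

Nash equilibrium: (C, Z)

Work:
Best responses:
  P1 vs X: payoffs [4, 3, 1] → best response A (payoff 4)
  P1 vs Y: payoffs [1, 4, 4] → best response B/C (payoff 4)
  P1 vs Z: payoffs [4, 4, 4] → best response A/B/C (payoff 4)
  P2 vs A: payoffs [0, 3, 2] → best response Y (payoff 3)
  P2 vs B: payoffs [3, 0, 0] → best response X (payoff 3)
  P2 vs C: payoffs [0, 2, 4] → best response Z (payoff 4)
Mutual best responses: (C,Z) → Nash equilibria.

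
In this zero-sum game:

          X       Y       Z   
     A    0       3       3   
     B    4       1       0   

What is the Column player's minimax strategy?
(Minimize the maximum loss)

Column should play Y or Z (all achieve the minimum), value = 3

Work:
Column player minimizes Row's maximum payoff:
Column X: max payoff to Row = 4
Column Y: max payoff to Row = 3
Column Z: max payoff to Row = 3
Minimum is 3, achieved by columns Y, Z (tied).
Each of Y or Z is a minimax strategy.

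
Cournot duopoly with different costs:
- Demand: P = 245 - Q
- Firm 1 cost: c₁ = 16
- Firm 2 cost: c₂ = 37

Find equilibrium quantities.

q₁* = 83.33, q₂* = 62.33

Work:
Reaction: q₁ = (245 - 16 - q₂)/2
Reaction: q₂ = (245 - 37 - q₁)/2
Solve simultaneously:
q₁* = (245 - 2×16 + 37)/3 = 83.33
q₂* = (245 - 2×37 + 16)/3 = 62.33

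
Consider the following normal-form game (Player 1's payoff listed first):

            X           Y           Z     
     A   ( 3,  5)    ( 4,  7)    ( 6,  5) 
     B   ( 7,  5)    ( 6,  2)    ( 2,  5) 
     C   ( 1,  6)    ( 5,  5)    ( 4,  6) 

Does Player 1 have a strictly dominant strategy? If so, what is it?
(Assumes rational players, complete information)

No strictly dominant strategy exists for Player 1

Work:
A strategy strictly dominates another if it gives a strictly higher payoff against every opponent action. Compare each pair of P1's strategies column-by-column:
  A vs B: [3 vs 7, 4 vs 6, 6 vs 2] → A does not strictly dominate B (column X: 3 ≤ 7)
  A vs C: [3 vs 1, 4 vs 5, 6 vs 4] → A does not strictly dominate C (column Y: 4 ≤ 5)
  B vs A: [7 vs 3, 6 vs 4, 2 vs 6] → B does not strictly dominate A (column Z: 2 ≤ 6)
  B vs C: [7 vs 1, 6 vs 5, 2 vs 4] → B does not strictly dominate C (column Z: 2 ≤ 4)
  C vs A: [1 vs 3, 5 vs 4, 4 vs 6] → C does not strictly dominate A (column X: 1 ≤ 3)
  C vs B: [1 vs 7, 5 vs 6, 4 vs 2] → C does not strictly dominate B (column X: 1 ≤ 7)
No single strategy strictly dominates all others → no strictly dominant strategy.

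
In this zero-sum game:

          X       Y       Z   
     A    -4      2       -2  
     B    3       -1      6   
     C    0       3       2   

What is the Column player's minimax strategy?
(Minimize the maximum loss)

Column should play X or Y (all achieve the minimum), value = 3

Work:
Column player minimizes Row's maximum payoff:
Column X: max payoff to Row = 3
Column Y: max payoff to Row = 3
Column Z: max payoff to Row = 6
Minimum is 3, achieved by columns X, Y (tied).
Each of X or Y is a minimax strategy.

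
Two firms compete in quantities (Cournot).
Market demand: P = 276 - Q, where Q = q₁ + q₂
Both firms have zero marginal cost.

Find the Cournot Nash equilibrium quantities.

q₁* = q₂* = 92.0; P* = 92.0

Work:
Profit: π_i = P·q_i = (a - q_i - q_j)·q_i
FOC: ∂π_i/∂q_i = a - 2q_i - q_j = 0
Reaction function: q_i = (276 - q_j)/2
Symmetry: q* = 276/3 = 92.0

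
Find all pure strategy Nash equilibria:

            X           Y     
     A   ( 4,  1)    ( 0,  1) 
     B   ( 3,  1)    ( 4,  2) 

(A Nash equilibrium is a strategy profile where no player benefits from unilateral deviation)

Nash equilibrium: (A, X), (B, Y)

Work:
Best responses:
  P1 vs X: payoffs [4, 3] → best response A (payoff 4)
  P1 vs Y: payoffs [0, 4] → best response B (payoff 4)
  P2 vs A: payoffs [1, 1] → best response X/Y (payoff 1)
  P2 vs B: payoffs [1, 2] → best response Y (payoff 2)
Mutual best responses: (A,X), (B,Y) → Nash equilibria.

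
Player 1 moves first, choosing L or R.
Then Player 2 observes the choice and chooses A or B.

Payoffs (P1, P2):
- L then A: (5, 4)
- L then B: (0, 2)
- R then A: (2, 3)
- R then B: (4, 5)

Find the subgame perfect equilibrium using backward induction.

P1 plays L, P2 plays A after L and B after R; Payoff (5, 4)

Work:
Backward induction:
After L: P2 chooses A → P1 gets 5
After R: P2 chooses B → P1 gets 4
P1 chooses L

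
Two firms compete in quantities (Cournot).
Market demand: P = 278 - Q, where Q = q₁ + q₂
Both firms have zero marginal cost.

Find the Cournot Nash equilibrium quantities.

q₁* = q₂* = 92.67; P* = 92.67

Work:
Profit: π_i = P·q_i = (a - q_i - q_j)·q_i
FOC: ∂π_i/∂q_i = a - 2q_i - q_j = 0
Reaction function: q_i = (278 - q_j)/2
Symmetry: q* = 278/3 = 92.67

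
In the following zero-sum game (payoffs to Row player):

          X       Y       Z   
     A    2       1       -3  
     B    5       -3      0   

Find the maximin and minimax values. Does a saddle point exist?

Maximin = -3, Minimax = 0, Saddle: False

Work:
Row minimums: [-3, -3] → maximin = -3
Column maximums: [5, 1, 0] → minimax = 0
No saddle point (maximin ≠ minimax). Mixed strategy needed.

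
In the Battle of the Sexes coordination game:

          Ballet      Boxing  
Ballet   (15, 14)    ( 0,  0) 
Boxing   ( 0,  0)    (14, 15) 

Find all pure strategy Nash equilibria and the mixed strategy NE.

Pure NE: (Ballet, Ballet) and (Boxing, Boxing); Mixed NE: p = 0.5172, q = 0.4828

Work:
Check pure NE:
(Ballet, Ballet): (15, 14) - no unilateral deviation beneficial
(Boxing, Boxing): (14, 15) - no unilateral deviation beneficial
Mixed NE: P1 plays Ballet with p = 0.5172, P2 plays Ballet with q = 0.4828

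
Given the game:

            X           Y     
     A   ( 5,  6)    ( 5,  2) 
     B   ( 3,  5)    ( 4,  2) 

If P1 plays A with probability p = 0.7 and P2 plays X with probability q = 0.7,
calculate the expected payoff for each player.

E[P1] = 4.49, E[P2] = 4.59

Work:
E[P1] = p·q·π₁(A,X) + p·(1-q)·π₁(A,Y) + (1-p)·q·π₁(B,X) + (1-p)·(1-q)·π₁(B,Y)
= 0.7·0.7·5 + 0.7·0.3·5 + 0.3·0.7·3 + 0.3·0.3·4
= 4.49

E[P2] = 4.59 (similar calculation)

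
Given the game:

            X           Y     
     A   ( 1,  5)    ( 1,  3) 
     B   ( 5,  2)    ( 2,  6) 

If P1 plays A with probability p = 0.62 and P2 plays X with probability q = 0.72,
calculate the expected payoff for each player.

E[P1] = 2.2008, E[P2] = 3.9384

Work:
E[P1] = p·q·π₁(A,X) + p·(1-q)·π₁(A,Y) + (1-p)·q·π₁(B,X) + (1-p)·(1-q)·π₁(B,Y)
= 0.62·0.72·1 + 0.62·0.28·1 + 0.38·0.72·5 + 0.38·0.28·2
= 2.2008

E[P2] = 3.9384 (similar calculation)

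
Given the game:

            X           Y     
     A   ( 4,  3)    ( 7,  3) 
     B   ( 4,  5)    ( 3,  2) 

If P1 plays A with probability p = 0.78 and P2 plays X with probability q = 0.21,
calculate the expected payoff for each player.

E[P1] = 5.6748, E[P2] = 2.9186

Work:
E[P1] = p·q·π₁(A,X) + p·(1-q)·π₁(A,Y) + (1-p)·q·π₁(B,X) + (1-p)·(1-q)·π₁(B,Y)
= 0.78·0.21·4 + 0.78·0.79·7 + 0.22·0.21·4 + 0.22·0.79·3
= 5.6748

E[P2] = 2.9186 (similar calculation)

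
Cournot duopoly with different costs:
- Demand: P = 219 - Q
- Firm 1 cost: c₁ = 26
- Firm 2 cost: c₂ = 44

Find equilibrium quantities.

q₁* = 70.33, q₂* = 52.33

Work:
Reaction: q₁ = (219 - 26 - q₂)/2
Reaction: q₂ = (219 - 44 - q₁)/2
Solve simultaneously:
q₁* = (219 - 2×26 + 44)/3 = 70.33
q₂* = (219 - 2×44 + 26)/3 = 52.33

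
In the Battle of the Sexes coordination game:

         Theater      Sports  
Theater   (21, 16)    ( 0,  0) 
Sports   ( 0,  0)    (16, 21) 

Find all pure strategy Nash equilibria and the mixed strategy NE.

Pure NE: (Theater, Theater) and (Sports, Sports); Mixed NE: p = 0.5676, q = 0.4324

Work:
Check pure NE:
(Theater, Theater): (21, 16) - no unilateral deviation beneficial
(Sports, Sports): (16, 21) - no unilateral deviation beneficial
Mixed NE: P1 plays Theater with p = 0.5676, P2 plays Theater with q = 0.4324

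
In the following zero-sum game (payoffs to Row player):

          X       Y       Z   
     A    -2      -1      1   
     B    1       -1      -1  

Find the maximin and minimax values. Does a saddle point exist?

Maximin = -1, Minimax = -1, Saddle: True

Work:
Row minimums: [-2, -1] → maximin = -1
Column maximums: [1, -1, 1] → minimax = -1
Saddle point exists! Game value = -1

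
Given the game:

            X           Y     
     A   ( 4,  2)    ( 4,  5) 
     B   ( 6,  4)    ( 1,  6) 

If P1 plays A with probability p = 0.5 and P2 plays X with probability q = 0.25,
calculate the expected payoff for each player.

E[P1] = 3.125, E[P2] = 4.875

Work:
E[P1] = p·q·π₁(A,X) + p·(1-q)·π₁(A,Y) + (1-p)·q·π₁(B,X) + (1-p)·(1-q)·π₁(B,Y)
= 0.5·0.25·4 + 0.5·0.75·4 + 0.5·0.25·6 + 0.5·0.75·1
= 3.125

E[P2] = 4.875 (similar calculation)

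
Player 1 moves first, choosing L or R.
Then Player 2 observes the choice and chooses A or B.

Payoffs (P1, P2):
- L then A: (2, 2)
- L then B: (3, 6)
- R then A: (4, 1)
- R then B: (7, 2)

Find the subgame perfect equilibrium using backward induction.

P1 plays R, P2 plays B after L and B after R; Payoff (7, 2)

Work:
Backward induction:
After L: P2 chooses B → P1 gets 3
After R: P2 chooses B → P1 gets 7
P1 chooses R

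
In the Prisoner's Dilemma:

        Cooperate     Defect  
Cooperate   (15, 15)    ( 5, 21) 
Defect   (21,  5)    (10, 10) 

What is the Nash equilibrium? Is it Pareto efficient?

(Defect, Defect) is NE; not Pareto efficient

Work:
Defect dominates Cooperate for both players:
If P2 cooperates: Defect (21) > Cooperate (15)
If P2 defects: Defect (10) > Cooperate (5)
NE: (Defect, Defect) with payoff (10, 10)
But (Cooperate, Cooperate) = (15, 15) Pareto dominates (10, 10)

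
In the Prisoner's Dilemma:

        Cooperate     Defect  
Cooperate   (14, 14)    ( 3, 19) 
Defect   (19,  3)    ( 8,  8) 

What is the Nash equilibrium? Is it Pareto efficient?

(Defect, Defect) is NE; not Pareto efficient

Work:
Defect dominates Cooperate for both players:
If P2 cooperates: Defect (19) > Cooperate (14)
If P2 defects: Defect (8) > Cooperate (3)
NE: (Defect, Defect) with payoff (8, 8)
But (Cooperate, Cooperate) = (14, 14) Pareto dominates (8, 8)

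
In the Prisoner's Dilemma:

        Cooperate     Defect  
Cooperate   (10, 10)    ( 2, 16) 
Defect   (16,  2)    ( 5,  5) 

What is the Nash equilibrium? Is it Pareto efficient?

(Defect, Defect) is NE; not Pareto efficient

Work:
Defect dominates Cooperate for both players:
If P2 cooperates: Defect (16) > Cooperate (10)
If P2 defects: Defect (5) > Cooperate (2)
NE: (Defect, Defect) with payoff (5, 5)
But (Cooperate, Cooperate) = (10, 10) Pareto dominates (5, 5)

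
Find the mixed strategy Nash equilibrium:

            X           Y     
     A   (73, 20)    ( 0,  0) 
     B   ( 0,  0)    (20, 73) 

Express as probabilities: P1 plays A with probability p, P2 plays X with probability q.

p = 0.7849, q = 0.2151

Work:
Find probabilities that make opponent indifferent:
P2 chooses q to make P1 indifferent between A and B
P1 chooses p to make P2 indifferent between X and Y
Mixed NE: P1 plays (A: 0.7849, B: 0.2151), P2 plays (X: 0.2151, Y: 0.7849)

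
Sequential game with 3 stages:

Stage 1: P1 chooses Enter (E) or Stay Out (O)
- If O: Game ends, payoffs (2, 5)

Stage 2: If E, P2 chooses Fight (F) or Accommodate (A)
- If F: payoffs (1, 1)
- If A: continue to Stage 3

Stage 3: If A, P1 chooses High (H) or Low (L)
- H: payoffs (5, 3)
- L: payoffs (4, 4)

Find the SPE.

SPE: (E, A, H); Outcome (5, 3)

Work:
Stage 3: P1 chooses H (5 vs 4)
Stage 2: P2: F->1, A->3 (anticipating H). Choose A
Stage 1: P1: O->2, E->5 (anticipating A, H). Choose E
SPE path: E -> A -> H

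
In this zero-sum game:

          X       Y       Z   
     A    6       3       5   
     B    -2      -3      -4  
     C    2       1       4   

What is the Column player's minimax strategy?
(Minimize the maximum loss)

Column should play Y, value = 3

Work:
Column player minimizes Row's maximum payoff:
Column X: max payoff to Row = 6
Column Y: max payoff to Row = 3
Column Z: max payoff to Row = 5
Minimum is 3, achieved by column Y.
Minimax strategy: Y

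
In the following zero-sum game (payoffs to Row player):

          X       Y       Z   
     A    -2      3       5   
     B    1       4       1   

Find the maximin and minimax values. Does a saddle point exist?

Maximin = 1, Minimax = 1, Saddle: True

Work:
Row minimums: [-2, 1] → maximin = 1
Column maximums: [1, 4, 5] → minimax = 1
Saddle point exists! Game value = 1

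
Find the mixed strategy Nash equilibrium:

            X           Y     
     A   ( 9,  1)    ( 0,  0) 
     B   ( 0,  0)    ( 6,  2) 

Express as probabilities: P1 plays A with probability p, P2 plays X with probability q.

p = 0.6667, q = 0.4

Work:
Find probabilities that make opponent indifferent:
P2 chooses q to make P1 indifferent between A and B
P1 chooses p to make P2 indifferent between X and Y
Mixed NE: P1 plays (A: 0.6667, B: 0.3333), P2 plays (X: 0.4, Y: 0.6)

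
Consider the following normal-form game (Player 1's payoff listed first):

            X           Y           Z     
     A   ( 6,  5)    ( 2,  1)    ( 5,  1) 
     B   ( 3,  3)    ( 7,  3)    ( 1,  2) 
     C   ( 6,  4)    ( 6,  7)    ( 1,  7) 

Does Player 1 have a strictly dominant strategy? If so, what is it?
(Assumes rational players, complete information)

No strictly dominant strategy exists for Player 1

Work:
A strategy strictly dominates another if it gives a strictly higher payoff against every opponent action. Compare each pair of P1's strategies column-by-column:
  A vs B: [6 vs 3, 2 vs 7, 5 vs 1] → A does not strictly dominate B (column Y: 2 ≤ 7)
  A vs C: [6 vs 6, 2 vs 6, 5 vs 1] → A does not strictly dominate C (column X: 6 ≤ 6)
  B vs A: [3 vs 6, 7 vs 2, 1 vs 5] → B does not strictly dominate A (column X: 3 ≤ 6)
  B vs C: [3 vs 6, 7 vs 6, 1 vs 1] → B does not strictly dominate C (column X: 3 ≤ 6)
  C vs A: [6 vs 6, 6 vs 2, 1 vs 5] → C does not strictly dominate A (column X: 6 ≤ 6)
  C vs B: [6 vs 3, 6 vs 7, 1 vs 1] → C does not strictly dominate B (column Y: 6 ≤ 7)
No single strategy strictly dominates all others → no strictly dominant strategy.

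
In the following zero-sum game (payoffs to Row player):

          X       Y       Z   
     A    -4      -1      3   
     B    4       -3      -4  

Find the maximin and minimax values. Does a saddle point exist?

Maximin = -4, Minimax = -1, Saddle: False

Work:
Row minimums: [-4, -4] → maximin = -4
Column maximums: [4, -1, 3] → minimax = -1
No saddle point (maximin ≠ minimax). Mixed strategy needed.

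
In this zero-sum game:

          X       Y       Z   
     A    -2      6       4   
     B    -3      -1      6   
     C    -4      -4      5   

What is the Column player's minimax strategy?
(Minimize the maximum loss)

Column should play X, value = -2

Work:
Column player minimizes Row's maximum payoff:
Column X: max payoff to Row = -2
Column Y: max payoff to Row = 6
Column Z: max payoff to Row = 6
Minimum is -2, achieved by column X.
Minimax strategy: X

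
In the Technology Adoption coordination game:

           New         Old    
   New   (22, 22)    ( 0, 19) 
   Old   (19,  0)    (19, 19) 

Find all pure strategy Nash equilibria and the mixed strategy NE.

Pure NE: (New, New) and (Old, Old); Mixed NE: p = 0.8636, q = 0.8636

Work:
Check pure NE:
(New, New): (22, 22) - no unilateral deviation beneficial
(Old, Old): (19, 19) - no unilateral deviation beneficial
Mixed NE: P1 plays New with p = 0.8636, P2 plays New with q = 0.8636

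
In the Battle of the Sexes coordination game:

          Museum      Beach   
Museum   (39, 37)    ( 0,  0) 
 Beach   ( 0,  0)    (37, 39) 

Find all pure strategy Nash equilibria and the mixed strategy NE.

Pure NE: (Museum, Museum) and (Beach, Beach); Mixed NE: p = 0.5132, q = 0.4868

Work:
Check pure NE:
(Museum, Museum): (39, 37) - no unilateral deviation beneficial
(Beach, Beach): (37, 39) - no unilateral deviation beneficial
Mixed NE: P1 plays Museum with p = 0.5132, P2 plays Museum with q = 0.4868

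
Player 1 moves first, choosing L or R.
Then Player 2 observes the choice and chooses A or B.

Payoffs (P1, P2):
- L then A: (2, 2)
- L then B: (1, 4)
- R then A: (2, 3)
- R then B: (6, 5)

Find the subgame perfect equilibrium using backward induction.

P1 plays R, P2 plays B after L and B after R; Payoff (6, 5)

Work:
Backward induction:
After L: P2 chooses B → P1 gets 1
After R: P2 chooses B → P1 gets 6
P1 chooses R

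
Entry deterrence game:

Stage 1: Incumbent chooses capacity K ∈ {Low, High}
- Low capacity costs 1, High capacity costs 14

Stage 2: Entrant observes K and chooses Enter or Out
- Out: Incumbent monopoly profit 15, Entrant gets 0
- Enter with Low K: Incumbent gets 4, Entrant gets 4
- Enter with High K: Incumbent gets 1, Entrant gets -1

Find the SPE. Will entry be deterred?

SPE: (Low, Enter|Low, Out|High); Entry not deterred. Incumbent net profit = 3, Entrant gets 4

Work:
After Low K: Entrant enters (4 > 0)
After High K: Entrant stays out (-1 < 0)
Incumbent: Low → 4−1=3, High → 15−14=1
Incumbent chooses Low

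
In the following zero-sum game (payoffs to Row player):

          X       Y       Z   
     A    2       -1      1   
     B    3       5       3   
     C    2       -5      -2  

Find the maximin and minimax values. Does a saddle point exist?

Maximin = 3, Minimax = 3, Saddle: True

Work:
Row minimums: [-1, 3, -5] → maximin = 3
Column maximums: [3, 5, 3] → minimax = 3
Saddle point exists! Game value = 3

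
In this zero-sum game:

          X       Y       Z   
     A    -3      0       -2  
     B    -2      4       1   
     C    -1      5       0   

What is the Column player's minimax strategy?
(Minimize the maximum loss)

Column should play X, value = -1

Work:
Column player minimizes Row's maximum payoff:
Column X: max payoff to Row = -1
Column Y: max payoff to Row = 5
Column Z: max payoff to Row = 1
Minimum is -1, achieved by column X.
Minimax strategy: X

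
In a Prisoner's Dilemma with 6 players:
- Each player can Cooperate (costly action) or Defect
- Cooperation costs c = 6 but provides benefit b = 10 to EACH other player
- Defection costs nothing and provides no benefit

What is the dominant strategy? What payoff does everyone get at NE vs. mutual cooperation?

Dominant: Defect; NE payoff = 0; Coop payoff = 44

Work:
Defect dominates (saves cost c = 6, benefit to others is external)
NE: All defect → everyone gets 0
If all cooperate: each receives (5)×10 - 6 = 44
Social dilemma: 44 > 0 but NE gives 0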